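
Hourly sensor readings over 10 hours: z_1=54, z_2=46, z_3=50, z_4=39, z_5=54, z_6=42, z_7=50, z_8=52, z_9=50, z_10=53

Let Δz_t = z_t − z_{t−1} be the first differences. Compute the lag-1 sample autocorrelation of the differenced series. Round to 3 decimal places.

First differences Δz: -8, 4, -11, 15, -12, 8, 2, -2, 3
Mean of differences = -0.1111
Numerator Σ(Δz_t−Δz̄)(Δz_{t+1}−Δz̄) = -510.5679
Denominator Σ(Δz_t−Δz̄)² = 650.8889
r_1(Δz) = -510.5679 / 650.8889 = -0.784

-0.784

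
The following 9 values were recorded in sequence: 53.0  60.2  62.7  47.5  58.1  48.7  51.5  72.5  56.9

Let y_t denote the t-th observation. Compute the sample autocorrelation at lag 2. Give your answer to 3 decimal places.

Mean ȳ = (53.0 + 60.2 + 62.7 + 47.5 + 58.1 + 48.7 + 51.5 + 72.5 + 56.9)/9 = 56.7889
Σ(y_t−ȳ)(y_{t+2}−ȳ) = (-22.3965) + (-31.6854) + (7.7501) + (75.1368) + (-6.9343) + (-127.0854) + (-0.5877) = -105.8025
Denominator Σ(y_t−ȳ)² = 489.1889
r_2 = -105.8025 / 489.1889 = -0.216

-0.216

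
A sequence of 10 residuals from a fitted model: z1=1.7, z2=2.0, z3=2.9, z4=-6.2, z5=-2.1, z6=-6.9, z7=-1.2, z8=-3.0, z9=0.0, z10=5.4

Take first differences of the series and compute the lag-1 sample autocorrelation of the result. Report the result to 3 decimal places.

-0.465

First differences Δz: 0.3, 0.9, -9.1, 4.1, -4.8, 5.7, -1.8, 3.0, 5.4
Mean of differences = 0.4111
Numerator Σ(Δz_t−Δz̄)(Δz_{t+1}−Δz̄) = -91.0768
Denominator Σ(Δz_t−Δz̄)² = 195.9289
r_1(Δz) = -91.0768 / 195.9289 = -0.465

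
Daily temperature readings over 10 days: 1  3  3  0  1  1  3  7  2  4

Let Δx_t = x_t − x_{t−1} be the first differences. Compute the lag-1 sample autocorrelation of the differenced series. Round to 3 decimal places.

-0.400

First differences Δx: 2, 0, -3, 1, 0, 2, 4, -5, 2
Mean of differences = 0.3333
Numerator Σ(Δx_t−Δx̄)(Δx_{t+1}−Δx̄) = -24.7778
Denominator Σ(Δx_t−Δx̄)² = 62.0000
r_1(Δx) = -24.7778 / 62.0000 = -0.400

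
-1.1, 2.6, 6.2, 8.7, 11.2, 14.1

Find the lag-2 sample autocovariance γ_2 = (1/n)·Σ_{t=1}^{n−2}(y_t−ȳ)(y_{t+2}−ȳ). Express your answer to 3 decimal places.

1.292

Mean ȳ = (-1.1 + 2.6 + 6.2 + 8.7 + 11.2 + 14.1)/6 = 6.9500
Deviations: -8.0500, -4.3500, -0.7500, 1.7500, 4.2500, 7.1500
Σ_{t=1}^{4}(y_t−ȳ)(y_{t+2}−ȳ) = 7.7500
γ_2 = 7.7500 / 6 = 1.292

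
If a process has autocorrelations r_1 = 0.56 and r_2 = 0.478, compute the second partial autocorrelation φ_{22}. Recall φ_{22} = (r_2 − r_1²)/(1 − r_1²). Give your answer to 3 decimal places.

φ_{22} = (r_2 − r_1²) / (1 − r_1²)
r_1² = (0.56)² = 0.3136
Numerator = 0.478 − 0.3136 = 0.1644; denominator = 1 − 0.3136 = 0.6864
φ_{22} = 0.1644 / 0.6864 = 0.240

0.240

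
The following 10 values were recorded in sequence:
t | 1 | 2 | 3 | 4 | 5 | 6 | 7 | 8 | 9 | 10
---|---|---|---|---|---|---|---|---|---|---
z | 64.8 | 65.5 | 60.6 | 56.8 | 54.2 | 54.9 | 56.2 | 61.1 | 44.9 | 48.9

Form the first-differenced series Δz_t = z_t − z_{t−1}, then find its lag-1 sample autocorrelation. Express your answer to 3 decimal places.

First differences Δz: 0.7, -4.9, -3.8, -2.6, 0.7, 1.3, 4.9, -16.2, 4.0
Mean of differences = -1.7667
Numerator Σ(Δz_t−Δz̄)(Δz_{t+1}−Δz̄) = -153.1644
Denominator Σ(Δz_t−Δz̄)² = 322.2400
r_1(Δz) = -153.1644 / 322.2400 = -0.475

-0.475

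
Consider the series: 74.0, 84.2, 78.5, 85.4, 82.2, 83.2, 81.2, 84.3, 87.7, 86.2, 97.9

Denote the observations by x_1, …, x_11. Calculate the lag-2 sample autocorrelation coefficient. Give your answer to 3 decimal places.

Mean x̄ = (74.0 + 84.2 + 78.5 + 85.4 + 82.2 + 83.2 + 81.2 + 84.3 + 87.7 + 86.2 + 97.9)/11 = 84.0727
Numerator Σ_{t=1}^{9}(x_t−x̄)(x_{t+2}−x̄) = 110.9794
Denominator Σ(x_t−x̄)² = 355.7418
r_2 = 110.9794 / 355.7418 = 0.312

0.312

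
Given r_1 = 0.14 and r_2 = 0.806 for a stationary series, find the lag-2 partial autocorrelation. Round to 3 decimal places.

0.802

φ_{22} = (r_2 − r_1²) / (1 − r_1²)
r_1² = (0.14)² = 0.0196
Numerator = 0.806 − 0.0196 = 0.7864; denominator = 1 − 0.0196 = 0.9804
φ_{22} = 0.7864 / 0.9804 = 0.802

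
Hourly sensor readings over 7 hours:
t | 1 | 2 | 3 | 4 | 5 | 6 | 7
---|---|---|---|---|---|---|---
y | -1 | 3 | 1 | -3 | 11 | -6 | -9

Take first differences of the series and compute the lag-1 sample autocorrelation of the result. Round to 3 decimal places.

-0.494

First differences Δy: 4, -2, -4, 14, -17, -3
Mean of differences = -1.3333
Numerator Σ(Δy_t−Δȳ)(Δy_{t+1}−Δȳ) = -256.7778
Denominator Σ(Δy_t−Δȳ)² = 519.3333
r_1(Δy) = -256.7778 / 519.3333 = -0.494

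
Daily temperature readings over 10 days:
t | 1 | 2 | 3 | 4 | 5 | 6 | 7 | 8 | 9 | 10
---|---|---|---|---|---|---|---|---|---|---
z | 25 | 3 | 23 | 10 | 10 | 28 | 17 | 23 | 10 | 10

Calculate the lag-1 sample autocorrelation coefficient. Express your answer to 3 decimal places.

-0.429

Mean z̄ = (25 + 3 + 23 + 10 + 10 + 28 + 17 + 23 + 10 + 10)/10 = 15.9000
Numerator Σ_{t=1}^{9}(z_t−z̄)(z_{t+1}−z̄) = -273.4100
Denominator Σ(z_t−z̄)² = 636.9000
r_1 = -273.4100 / 636.9000 = -0.429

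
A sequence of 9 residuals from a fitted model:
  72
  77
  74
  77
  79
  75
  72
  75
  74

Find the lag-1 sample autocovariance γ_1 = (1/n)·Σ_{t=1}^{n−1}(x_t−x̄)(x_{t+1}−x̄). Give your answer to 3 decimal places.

-0.222

Mean x̄ = (72 + 77 + 74 + 77 + 79 + 75 + 72 + 75 + 74)/9 = 75.0000
Σ_{t=1}^{8}(x_t−x̄)(x_{t+1}−x̄) = -2.0000
γ_1 = -2.0000 / 9 = -0.222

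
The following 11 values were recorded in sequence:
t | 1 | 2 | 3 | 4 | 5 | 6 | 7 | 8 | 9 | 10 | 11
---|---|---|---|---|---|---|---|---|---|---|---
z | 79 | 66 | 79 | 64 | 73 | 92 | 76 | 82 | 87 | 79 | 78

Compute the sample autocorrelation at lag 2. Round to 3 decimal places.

Mean z̄ = (79 + 66 + 79 + 64 + 73 + 92 + 76 + 82 + 87 + 79 + 78)/11 = 77.7273
Numerator Σ_{t=1}^{9}(z_t−z̄)(z_{t+2}−z̄) = 21.7603
Denominator Σ(z_t−z̄)² = 664.1818
r_2 = 21.7603 / 664.1818 = 0.033

0.033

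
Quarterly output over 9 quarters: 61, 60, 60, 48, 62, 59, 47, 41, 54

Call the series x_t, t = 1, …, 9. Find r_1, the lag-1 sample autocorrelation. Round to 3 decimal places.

0.196

Mean x̄ = (61 + 60 + 60 + 48 + 62 + 59 + 47 + 41 + 54)/9 = 54.6667
Numerator Σ_{t=1}^{8}(x_t−x̄)(x_{t+1}−x̄) = 90.2222
Denominator Σ(x_t−x̄)² = 460.0000
r_1 = 90.2222 / 460.0000 = 0.196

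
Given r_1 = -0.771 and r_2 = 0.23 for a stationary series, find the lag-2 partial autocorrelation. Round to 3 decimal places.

-0.899

φ_{22} = (r_2 − r_1²) / (1 − r_1²)
r_1² = (-0.771)² = 0.594441
Numerator = 0.23 − 0.5944 = -0.3644; denominator = 1 − 0.5944 = 0.4056
φ_{22} = -0.3644 / 0.4056 = -0.899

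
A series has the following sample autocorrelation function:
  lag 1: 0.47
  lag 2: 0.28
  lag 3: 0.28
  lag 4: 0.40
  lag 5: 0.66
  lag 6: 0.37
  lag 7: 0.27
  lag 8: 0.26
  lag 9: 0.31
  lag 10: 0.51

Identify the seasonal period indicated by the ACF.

5

The largest autocorrelation is r_5 = 0.66, with a weaker echo at lag 10 (0.51); the remaining lags stay at or below 0.47. The elevated value at lag 1 (0.47), dropping to 0.28 at lag 2, reflects decaying short-term dependence rather than seasonality.
The dominant spike at lag 5 indicates a seasonal period of 5.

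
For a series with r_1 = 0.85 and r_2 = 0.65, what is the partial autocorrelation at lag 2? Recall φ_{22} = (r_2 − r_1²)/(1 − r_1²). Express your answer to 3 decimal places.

φ_{22} = (r_2 − r_1²) / (1 − r_1²)
r_1² = (0.85)² = 0.7225
Numerator = 0.65 − 0.7225 = -0.0725; denominator = 1 − 0.7225 = 0.2775
φ_{22} = -0.0725 / 0.2775 = -0.261

-0.261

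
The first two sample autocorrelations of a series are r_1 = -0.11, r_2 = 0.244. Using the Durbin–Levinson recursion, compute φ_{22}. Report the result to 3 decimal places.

0.235

φ_{22} = (r_2 − r_1²) / (1 − r_1²)
r_1² = (-0.11)² = 0.0121
Numerator = 0.244 − 0.0121 = 0.2319; denominator = 1 − 0.0121 = 0.9879
φ_{22} = 0.2319 / 0.9879 = 0.235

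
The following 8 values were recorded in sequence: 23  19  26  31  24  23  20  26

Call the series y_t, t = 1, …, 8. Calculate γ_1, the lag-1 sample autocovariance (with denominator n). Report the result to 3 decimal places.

Mean ȳ = (23 + 19 + 26 + 31 + 24 + 23 + 20 + 26)/8 = 24.0000
Σ_{t=1}^{7}(y_t−ȳ)(y_{t+1}−ȳ) = 5.0000
γ_1 = 5.0000 / 8 = 0.625

0.625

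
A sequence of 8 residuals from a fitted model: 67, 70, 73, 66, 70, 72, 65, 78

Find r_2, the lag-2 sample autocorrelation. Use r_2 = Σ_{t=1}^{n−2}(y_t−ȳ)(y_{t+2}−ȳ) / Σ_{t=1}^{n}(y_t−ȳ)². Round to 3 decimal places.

-0.009

Mean ȳ = (67 + 70 + 73 + 66 + 70 + 72 + 65 + 78)/8 = 70.1250
Deviations from mean: -3.1250, -0.1250, 2.8750, -4.1250, -0.1250, 1.8750, -5.1250, 7.8750
Σ(y_t−ȳ)(y_{t+2}−ȳ) = (-8.9844) + (0.5156) + (-0.3594) + (-7.7344) + (0.6406) + (14.7656) = -1.1563
Denominator Σ(y_t−ȳ)² = 126.8750
r_2 = -1.1563 / 126.8750 = -0.009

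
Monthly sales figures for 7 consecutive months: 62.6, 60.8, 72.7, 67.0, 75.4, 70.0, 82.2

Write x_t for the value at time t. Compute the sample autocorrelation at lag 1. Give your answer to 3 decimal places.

Mean x̄ = (62.6 + 60.8 + 72.7 + 67.0 + 75.4 + 70.0 + 82.2)/7 = 70.1000
Σ(x_t−x̄)(x_{t+1}−x̄) = (69.7500) + (-24.1800) + (-8.0600) + (-16.4300) + (-0.5300) + (-1.2100) = 19.3400
Denominator Σ(x_t−x̄)² = 333.6200
r_1 = 19.3400 / 333.6200 = 0.058

0.058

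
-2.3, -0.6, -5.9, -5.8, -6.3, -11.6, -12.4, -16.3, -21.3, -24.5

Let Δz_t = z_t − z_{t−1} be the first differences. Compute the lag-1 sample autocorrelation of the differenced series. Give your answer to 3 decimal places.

First differences Δz: 1.7, -5.3, 0.1, -0.5, -5.3, -0.8, -3.9, -5.0, -3.2
Mean of differences = -2.4667
Numerator Σ(Δz_t−Δz̄)(Δz_{t+1}−Δz̄) = -21.2244
Denominator Σ(Δz_t−Δz̄)² = 55.6600
r_1(Δz) = -21.2244 / 55.6600 = -0.381

-0.381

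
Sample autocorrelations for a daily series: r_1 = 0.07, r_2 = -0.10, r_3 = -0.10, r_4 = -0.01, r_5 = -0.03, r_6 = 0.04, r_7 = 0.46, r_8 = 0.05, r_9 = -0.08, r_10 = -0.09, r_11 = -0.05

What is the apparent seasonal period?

7

The largest autocorrelation is r_7 = 0.46; the remaining lags stay at or below 0.07.
The dominant spike at lag 7 indicates a seasonal period of 7.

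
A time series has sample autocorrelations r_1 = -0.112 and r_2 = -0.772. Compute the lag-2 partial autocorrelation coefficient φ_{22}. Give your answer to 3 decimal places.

-0.795

φ_{22} = (r_2 − r_1²) / (1 − r_1²)
r_1² = (-0.112)² = 0.012544
Numerator = -0.772 − 0.0125 = -0.7845; denominator = 1 − 0.0125 = 0.9875
φ_{22} = -0.7845 / 0.9875 = -0.795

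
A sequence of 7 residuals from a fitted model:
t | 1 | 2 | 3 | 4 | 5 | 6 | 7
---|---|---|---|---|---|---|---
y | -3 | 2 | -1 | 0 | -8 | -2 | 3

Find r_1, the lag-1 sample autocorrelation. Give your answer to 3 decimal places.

-0.141

Mean ȳ = (-3 + 2 − 1 + 0 − 8 − 2 + 3)/7 = -1.2857
Deviations from mean: -1.7143, 3.2857, 0.2857, 1.2857, -6.7143, -0.7143, 4.2857
Numerator Σ_{t=1}^{6}(y_t−ȳ)(y_{t+1}−ȳ) = -11.2245
Denominator Σ(y_t−ȳ)² = 79.4286
r_1 = -11.2245 / 79.4286 = -0.141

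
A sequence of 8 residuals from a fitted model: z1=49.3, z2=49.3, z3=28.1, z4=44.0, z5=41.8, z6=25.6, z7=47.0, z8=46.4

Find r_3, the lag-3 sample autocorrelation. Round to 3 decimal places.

Mean z̄ = (49.3 + 49.3 + 28.1 + 44.0 + 41.8 + 25.6 + 47.0 + 46.4)/8 = 41.4375
Deviations from mean: 7.8625, 7.8625, -13.3375, 2.5625, 0.3625, -15.8375, 5.5625, 4.9625
Numerator Σ_{t=1}^{5}(z_t−z̄)(z_{t+3}−z̄) = 250.2833
Denominator Σ(z_t−z̄)² = 614.6188
r_3 = 250.2833 / 614.6188 = 0.407

0.407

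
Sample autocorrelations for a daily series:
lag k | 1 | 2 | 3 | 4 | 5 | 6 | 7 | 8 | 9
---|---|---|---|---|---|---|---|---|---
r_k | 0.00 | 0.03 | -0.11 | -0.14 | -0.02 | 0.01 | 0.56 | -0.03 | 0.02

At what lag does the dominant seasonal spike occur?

7

The largest autocorrelation is r_7 = 0.56; the remaining lags stay at or below 0.03.
The dominant spike at lag 7 indicates a seasonal period of 7.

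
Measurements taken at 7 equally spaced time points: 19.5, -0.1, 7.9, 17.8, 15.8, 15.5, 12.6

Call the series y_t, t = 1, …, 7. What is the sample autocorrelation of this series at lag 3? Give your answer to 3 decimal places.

-0.069

Mean ȳ = (19.5 − 0.1 + 7.9 + 17.8 + 15.8 + 15.5 + 12.6)/7 = 12.7143
Deviations from mean: 6.7857, -12.8143, -4.8143, 5.0857, 3.0857, 2.7857, -0.1143
Σ(y_t−ȳ)(y_{t+3}−ȳ) = (34.5102) + (-39.5412) + (-13.4112) + (-0.5812) = -19.0235
Denominator Σ(y_t−ȳ)² = 276.5886
r_3 = -19.0235 / 276.5886 = -0.069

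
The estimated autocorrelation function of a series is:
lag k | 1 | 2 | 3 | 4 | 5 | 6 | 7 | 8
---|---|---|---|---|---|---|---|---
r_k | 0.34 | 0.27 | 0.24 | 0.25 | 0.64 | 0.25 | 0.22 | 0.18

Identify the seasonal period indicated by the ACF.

5

The largest autocorrelation is r_5 = 0.64; the remaining lags stay at or below 0.34. The elevated value at lag 1 (0.34), dropping to 0.27 at lag 2, reflects decaying short-term dependence rather than seasonality.
The dominant spike at lag 5 indicates a seasonal period of 5.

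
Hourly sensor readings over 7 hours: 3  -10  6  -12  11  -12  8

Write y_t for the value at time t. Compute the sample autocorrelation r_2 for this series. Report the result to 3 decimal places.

Mean ȳ = (3 − 10 + 6 − 12 + 11 − 12 + 8)/7 = -0.8571
Deviations from mean: 3.8571, -9.1429, 6.8571, -11.1429, 11.8571, -11.1429, 8.8571
Σ(y_t−ȳ)(y_{t+2}−ȳ) = (26.4490) + (101.8776) + (81.3061) + (124.1633) + (105.0204) = 438.8163
Denominator Σ(y_t−ȳ)² = 612.8571
r_2 = 438.8163 / 612.8571 = 0.716

0.716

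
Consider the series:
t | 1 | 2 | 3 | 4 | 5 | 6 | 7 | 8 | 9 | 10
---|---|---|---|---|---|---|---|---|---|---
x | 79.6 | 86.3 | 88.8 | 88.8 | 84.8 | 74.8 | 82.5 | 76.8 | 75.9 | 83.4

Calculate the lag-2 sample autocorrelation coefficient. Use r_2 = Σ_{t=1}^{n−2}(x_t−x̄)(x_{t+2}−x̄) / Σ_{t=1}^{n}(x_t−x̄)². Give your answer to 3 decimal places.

0.044

Mean x̄ = (79.6 + 86.3 + 88.8 + 88.8 + 84.8 + 74.8 + 82.5 + 76.8 + 75.9 + 83.4)/10 = 82.1700
Numerator Σ_{t=1}^{8}(x_t−x̄)(x_{t+2}−x̄) = 10.6872
Denominator Σ(x_t−x̄)² = 242.5810
r_2 = 10.6872 / 242.5810 = 0.044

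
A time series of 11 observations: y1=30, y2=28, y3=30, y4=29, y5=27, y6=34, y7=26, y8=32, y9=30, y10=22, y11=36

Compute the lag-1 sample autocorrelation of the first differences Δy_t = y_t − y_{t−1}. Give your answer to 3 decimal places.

First differences Δy: -2, 2, -1, -2, 7, -8, 6, -2, -8, 14
Mean of differences = 0.6000
Numerator Σ(Δy_t−Δȳ)(Δy_{t+1}−Δȳ) = -226.7600
Denominator Σ(Δy_t−Δȳ)² = 422.4000
r_1(Δy) = -226.7600 / 422.4000 = -0.537

-0.537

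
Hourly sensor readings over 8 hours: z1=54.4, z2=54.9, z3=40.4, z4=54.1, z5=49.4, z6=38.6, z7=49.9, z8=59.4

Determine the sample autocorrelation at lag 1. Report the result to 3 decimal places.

Mean z̄ = (54.4 + 54.9 + 40.4 + 54.1 + 49.4 + 38.6 + 49.9 + 59.4)/8 = 50.1375
Deviations from mean: 4.2625, 4.7625, -9.7375, 3.9625, -0.7375, -11.5375, -0.2375, 9.2625
Numerator Σ_{t=1}^{7}(z_t−z̄)(z_{t+1}−z̄) = -58.5327
Denominator Σ(z_t−z̄)² = 370.8788
r_1 = -58.5327 / 370.8788 = -0.158

-0.158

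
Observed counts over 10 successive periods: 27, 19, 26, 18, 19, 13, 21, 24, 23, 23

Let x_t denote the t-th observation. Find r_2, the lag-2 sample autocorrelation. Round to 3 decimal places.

Mean x̄ = (27 + 19 + 26 + 18 + 19 + 13 + 21 + 24 + 23 + 23)/10 = 21.3000
Numerator Σ_{t=1}^{8}(x_t−x̄)(x_{t+2}−x̄) = 33.3200
Denominator Σ(x_t−x̄)² = 158.1000
r_2 = 33.3200 / 158.1000 = 0.211

0.211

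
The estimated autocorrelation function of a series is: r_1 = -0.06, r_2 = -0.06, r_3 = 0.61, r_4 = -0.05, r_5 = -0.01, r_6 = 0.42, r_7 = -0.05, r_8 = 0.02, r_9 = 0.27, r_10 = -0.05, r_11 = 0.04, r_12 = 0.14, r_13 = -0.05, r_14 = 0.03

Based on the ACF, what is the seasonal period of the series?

3

The largest autocorrelation is r_3 = 0.61, with weaker echoes at lags 6 (0.42) and 9 (0.27); the remaining lags stay at or below 0.14.
The dominant spike at lag 3 indicates a seasonal period of 3.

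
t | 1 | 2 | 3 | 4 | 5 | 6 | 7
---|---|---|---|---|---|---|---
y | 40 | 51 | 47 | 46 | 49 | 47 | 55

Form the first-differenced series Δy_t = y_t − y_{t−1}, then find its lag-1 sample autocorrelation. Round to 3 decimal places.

-0.345

First differences Δy: 11, -4, -1, 3, -2, 8
Mean of differences = 2.5000
Numerator Σ(Δy_t−Δȳ)(Δy_{t+1}−Δȳ) = -61.2500
Denominator Σ(Δy_t−Δȳ)² = 177.5000
r_1(Δy) = -61.2500 / 177.5000 = -0.345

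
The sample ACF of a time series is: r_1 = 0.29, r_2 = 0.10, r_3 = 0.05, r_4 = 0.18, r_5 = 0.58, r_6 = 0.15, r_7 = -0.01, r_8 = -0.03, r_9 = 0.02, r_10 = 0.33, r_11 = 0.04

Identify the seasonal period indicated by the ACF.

5

The largest autocorrelation is r_5 = 0.58, with a weaker echo at lag 10 (0.33); the remaining lags stay at or below 0.29. The elevated value at lag 1 (0.29), dropping to 0.10 at lag 2, reflects decaying short-term dependence rather than seasonality.
The dominant spike at lag 5 indicates a seasonal period of 5.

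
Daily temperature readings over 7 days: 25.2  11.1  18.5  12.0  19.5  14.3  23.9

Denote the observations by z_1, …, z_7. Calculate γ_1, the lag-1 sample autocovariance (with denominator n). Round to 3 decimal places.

Mean z̄ = (25.2 + 11.1 + 18.5 + 12.0 + 19.5 + 14.3 + 23.9)/7 = 17.7857
Σ_{t=1}^{6}(z_t−z̄)(z_{t+1}−z̄) = -95.6845
γ_1 = -95.6845 / 7 = -13.669

-13.669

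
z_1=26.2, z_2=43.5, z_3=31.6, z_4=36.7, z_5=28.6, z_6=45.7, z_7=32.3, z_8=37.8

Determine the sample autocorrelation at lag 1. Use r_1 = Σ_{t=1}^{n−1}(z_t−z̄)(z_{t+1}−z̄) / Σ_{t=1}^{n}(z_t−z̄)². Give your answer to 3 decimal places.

Mean z̄ = (26.2 + 43.5 + 31.6 + 36.7 + 28.6 + 45.7 + 32.3 + 37.8)/8 = 35.3000
Σ(z_t−z̄)(z_{t+1}−z̄) = (-74.6200) + (-30.3400) + (-5.1800) + (-9.3800) + (-69.6800) + (-31.2000) + (-7.5000) = -227.9000
Denominator Σ(z_t−z̄)² = 334.0000
r_1 = -227.9000 / 334.0000 = -0.682

-0.682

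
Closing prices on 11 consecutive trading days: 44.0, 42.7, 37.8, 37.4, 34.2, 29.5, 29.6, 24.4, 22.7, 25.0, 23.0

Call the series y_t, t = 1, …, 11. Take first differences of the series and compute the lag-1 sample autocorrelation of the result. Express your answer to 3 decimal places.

First differences Δy: -1.3, -4.9, -0.4, -3.2, -4.7, 0.1, -5.2, -1.7, 2.3, -2.0
Mean of differences = -2.1000
Numerator Σ(Δy_t−Δȳ)(Δy_{t+1}−Δȳ) = -17.5900
Denominator Σ(Δy_t−Δȳ)² = 53.3200
r_1(Δy) = -17.5900 / 53.3200 = -0.330

-0.330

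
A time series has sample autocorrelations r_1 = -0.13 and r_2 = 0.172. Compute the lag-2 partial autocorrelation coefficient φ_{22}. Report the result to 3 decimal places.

0.158

φ_{22} = (r_2 − r_1²) / (1 − r_1²)
r_1² = (-0.13)² = 0.0169
Numerator = 0.172 − 0.0169 = 0.1551; denominator = 1 − 0.0169 = 0.9831
φ_{22} = 0.1551 / 0.9831 = 0.158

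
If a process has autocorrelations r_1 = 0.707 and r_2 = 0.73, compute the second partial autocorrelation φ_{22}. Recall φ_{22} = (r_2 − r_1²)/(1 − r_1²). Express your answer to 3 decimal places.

φ_{22} = (r_2 − r_1²) / (1 − r_1²)
r_1² = (0.707)² = 0.499849
Numerator = 0.73 − 0.4998 = 0.2302; denominator = 1 − 0.4998 = 0.5002
φ_{22} = 0.2302 / 0.5002 = 0.460

0.460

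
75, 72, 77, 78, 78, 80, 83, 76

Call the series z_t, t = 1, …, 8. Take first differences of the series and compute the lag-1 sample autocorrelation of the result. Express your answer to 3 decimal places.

-0.275

First differences Δz: -3, 5, 1, 0, 2, 3, -7
Mean of differences = 0.1429
Numerator Σ(Δz_t−Δz̄)(Δz_{t+1}−Δz̄) = -26.5918
Denominator Σ(Δz_t−Δz̄)² = 96.8571
r_1(Δz) = -26.5918 / 96.8571 = -0.275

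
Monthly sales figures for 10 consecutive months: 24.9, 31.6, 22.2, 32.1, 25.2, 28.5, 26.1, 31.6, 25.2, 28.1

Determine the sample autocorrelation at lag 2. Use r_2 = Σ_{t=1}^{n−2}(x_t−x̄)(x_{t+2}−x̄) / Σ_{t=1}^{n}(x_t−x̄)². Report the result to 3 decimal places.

0.603

Mean x̄ = (24.9 + 31.6 + 22.2 + 32.1 + 25.2 + 28.5 + 26.1 + 31.6 + 25.2 + 28.1)/10 = 27.5500
Numerator Σ_{t=1}^{8}(x_t−x̄)(x_{t+2}−x̄) = 62.3900
Denominator Σ(x_t−x̄)² = 103.5050
r_2 = 62.3900 / 103.5050 = 0.603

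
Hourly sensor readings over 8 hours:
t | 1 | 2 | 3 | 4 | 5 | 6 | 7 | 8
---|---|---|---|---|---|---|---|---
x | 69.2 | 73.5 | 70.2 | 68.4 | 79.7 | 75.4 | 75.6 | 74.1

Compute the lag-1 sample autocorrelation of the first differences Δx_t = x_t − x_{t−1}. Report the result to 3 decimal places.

-0.452

First differences Δx: 4.3, -3.3, -1.8, 11.3, -4.3, 0.2, -1.5
Mean of differences = 0.7000
Numerator Σ(Δx_t−Δx̄)(Δx_{t+1}−Δx̄) = -80.3000
Denominator Σ(Δx_t−Δx̄)² = 177.6600
r_1(Δx) = -80.3000 / 177.6600 = -0.452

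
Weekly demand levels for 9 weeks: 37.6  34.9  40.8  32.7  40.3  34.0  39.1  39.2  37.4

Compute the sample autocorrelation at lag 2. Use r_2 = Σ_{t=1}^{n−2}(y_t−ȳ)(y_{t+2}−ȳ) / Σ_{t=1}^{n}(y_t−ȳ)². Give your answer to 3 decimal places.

0.562

Mean ȳ = (37.6 + 34.9 + 40.8 + 32.7 + 40.3 + 34.0 + 39.1 + 39.2 + 37.4)/9 = 37.3333
Σ(y_t−ȳ)(y_{t+2}−ȳ) = (0.9244) + (11.2744) + (10.2844) + (15.4444) + (5.2411) + (-6.2222) + (0.1178) = 37.0644
Denominator Σ(y_t−ȳ)² = 66.0000
r_2 = 37.0644 / 66.0000 = 0.562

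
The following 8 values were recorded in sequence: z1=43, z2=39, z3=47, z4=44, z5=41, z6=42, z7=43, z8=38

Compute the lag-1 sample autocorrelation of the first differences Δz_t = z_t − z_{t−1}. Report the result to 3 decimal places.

-0.425

First differences Δz: -4, 8, -3, -3, 1, 1, -5
Mean of differences = -0.7143
Numerator Σ(Δz_t−Δz̄)(Δz_{t+1}−Δz̄) = -51.6531
Denominator Σ(Δz_t−Δz̄)² = 121.4286
r_1(Δz) = -51.6531 / 121.4286 = -0.425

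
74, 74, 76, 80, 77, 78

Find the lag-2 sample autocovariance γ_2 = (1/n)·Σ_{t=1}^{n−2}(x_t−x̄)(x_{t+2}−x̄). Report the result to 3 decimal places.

Mean x̄ = (74 + 74 + 76 + 80 + 77 + 78)/6 = 76.5000
Deviations: -2.5000, -2.5000, -0.5000, 3.5000, 0.5000, 1.5000
Σ_{t=1}^{4}(x_t−x̄)(x_{t+2}−x̄) = -2.5000
γ_2 = -2.5000 / 6 = -0.417

-0.417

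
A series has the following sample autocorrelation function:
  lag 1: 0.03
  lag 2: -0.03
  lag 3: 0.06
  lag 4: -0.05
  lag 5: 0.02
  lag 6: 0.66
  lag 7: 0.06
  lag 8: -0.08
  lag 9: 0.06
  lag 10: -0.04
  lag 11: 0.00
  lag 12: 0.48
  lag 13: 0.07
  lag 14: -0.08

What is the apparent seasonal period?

The largest autocorrelation is r_6 = 0.66, with a weaker echo at lag 12 (0.48); the remaining lags stay at or below 0.07.
The dominant spike at lag 6 indicates a seasonal period of 6.

6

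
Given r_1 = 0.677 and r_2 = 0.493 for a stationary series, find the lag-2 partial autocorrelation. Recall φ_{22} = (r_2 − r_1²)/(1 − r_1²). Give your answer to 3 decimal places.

φ_{22} = (r_2 − r_1²) / (1 − r_1²)
r_1² = (0.677)² = 0.458329
Numerator = 0.493 − 0.4583 = 0.0347; denominator = 1 − 0.4583 = 0.5417
φ_{22} = 0.0347 / 0.5417 = 0.064

0.064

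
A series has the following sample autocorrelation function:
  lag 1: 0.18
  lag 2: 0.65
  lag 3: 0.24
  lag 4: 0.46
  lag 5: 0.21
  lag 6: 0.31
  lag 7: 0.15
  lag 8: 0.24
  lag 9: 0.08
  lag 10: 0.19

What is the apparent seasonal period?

The largest autocorrelation is r_2 = 0.65, with weaker echoes at lags 4 (0.46) and 6 (0.31); the remaining lags stay at or below 0.24.
The dominant spike at lag 2 indicates a seasonal period of 2.

2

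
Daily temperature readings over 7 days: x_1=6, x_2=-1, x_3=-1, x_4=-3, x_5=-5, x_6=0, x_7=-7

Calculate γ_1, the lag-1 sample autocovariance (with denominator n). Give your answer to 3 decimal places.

-0.741

Mean x̄ = (6 − 1 − 1 − 3 − 5 + 0 − 7)/7 = -1.5714
Deviations: 7.5714, 0.5714, 0.5714, -1.4286, -3.4286, 1.5714, -5.4286
Σ_{t=1}^{6}(x_t−x̄)(x_{t+1}−x̄) = -5.1837
γ_1 = -5.1837 / 7 = -0.741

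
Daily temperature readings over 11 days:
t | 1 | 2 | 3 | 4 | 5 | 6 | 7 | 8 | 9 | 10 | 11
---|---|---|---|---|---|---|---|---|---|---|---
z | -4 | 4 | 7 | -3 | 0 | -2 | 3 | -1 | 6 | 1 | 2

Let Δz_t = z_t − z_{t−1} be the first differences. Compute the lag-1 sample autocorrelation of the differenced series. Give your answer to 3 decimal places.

-0.464

First differences Δz: 8, 3, -10, 3, -2, 5, -4, 7, -5, 1
Mean of differences = 0.6000
Numerator Σ(Δz_t−Δz̄)(Δz_{t+1}−Δz̄) = -138.5600
Denominator Σ(Δz_t−Δz̄)² = 298.4000
r_1(Δz) = -138.5600 / 298.4000 = -0.464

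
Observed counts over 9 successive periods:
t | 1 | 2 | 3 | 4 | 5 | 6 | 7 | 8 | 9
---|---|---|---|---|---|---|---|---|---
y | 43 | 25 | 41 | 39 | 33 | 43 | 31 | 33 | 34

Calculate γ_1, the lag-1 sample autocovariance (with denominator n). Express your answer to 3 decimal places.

Mean ȳ = (43 + 25 + 41 + 39 + 33 + 43 + 31 + 33 + 34)/9 = 35.7778
Σ_{t=1}^{8}(y_t−ȳ)(y_{t+1}−ȳ) = -162.6049
γ_1 = -162.6049 / 9 = -18.067

-18.067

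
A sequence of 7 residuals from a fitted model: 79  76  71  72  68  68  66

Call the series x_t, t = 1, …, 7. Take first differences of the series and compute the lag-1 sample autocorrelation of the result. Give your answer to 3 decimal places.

First differences Δx: -3, -5, 1, -4, 0, -2
Mean of differences = -2.1667
Numerator Σ(Δx_t−Δx̄)(Δx_{t+1}−Δx̄) = -16.0278
Denominator Σ(Δx_t−Δx̄)² = 26.8333
r_1(Δx) = -16.0278 / 26.8333 = -0.597

-0.597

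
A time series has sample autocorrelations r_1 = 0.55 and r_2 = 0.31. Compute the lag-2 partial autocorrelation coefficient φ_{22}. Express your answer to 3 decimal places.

0.011

φ_{22} = (r_2 − r_1²) / (1 − r_1²)
r_1² = (0.55)² = 0.3025
Numerator = 0.31 − 0.3025 = 0.0075; denominator = 1 − 0.3025 = 0.6975
φ_{22} = 0.0075 / 0.6975 = 0.011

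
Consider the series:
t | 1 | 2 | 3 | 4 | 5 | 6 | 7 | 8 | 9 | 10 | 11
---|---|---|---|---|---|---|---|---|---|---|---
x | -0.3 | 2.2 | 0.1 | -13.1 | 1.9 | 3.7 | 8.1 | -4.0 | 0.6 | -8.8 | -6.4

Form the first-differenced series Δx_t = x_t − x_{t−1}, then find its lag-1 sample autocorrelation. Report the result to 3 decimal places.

First differences Δx: 2.5, -2.1, -13.2, 15.0, 1.8, 4.4, -12.1, 4.6, -9.4, 2.4
Mean of differences = -0.6100
Numerator Σ(Δx_t−Δx̄)(Δx_{t+1}−Δx̄) = -322.3921
Denominator Σ(Δx_t−Δx̄)² = 690.4690
r_1(Δx) = -322.3921 / 690.4690 = -0.467

-0.467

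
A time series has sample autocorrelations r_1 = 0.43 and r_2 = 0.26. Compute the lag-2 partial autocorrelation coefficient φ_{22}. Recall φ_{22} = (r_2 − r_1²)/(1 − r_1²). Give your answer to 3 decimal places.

φ_{22} = (r_2 − r_1²) / (1 − r_1²)
r_1² = (0.43)² = 0.1849
Numerator = 0.26 − 0.1849 = 0.0751; denominator = 1 − 0.1849 = 0.8151
φ_{22} = 0.0751 / 0.8151 = 0.092

0.092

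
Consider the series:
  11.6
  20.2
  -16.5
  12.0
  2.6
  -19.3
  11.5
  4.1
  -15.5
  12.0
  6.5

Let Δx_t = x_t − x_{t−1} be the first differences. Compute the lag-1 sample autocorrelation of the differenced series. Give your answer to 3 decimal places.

-0.578

First differences Δx: 8.6, -36.7, 28.5, -9.4, -21.9, 30.8, -7.4, -19.6, 27.5, -5.5
Mean of differences = -0.5100
Numerator Σ(Δx_t−Δx̄)(Δx_{t+1}−Δx̄) = -2875.7021
Denominator Σ(Δx_t−Δx̄)² = 4972.5290
r_1(Δx) = -2875.7021 / 4972.5290 = -0.578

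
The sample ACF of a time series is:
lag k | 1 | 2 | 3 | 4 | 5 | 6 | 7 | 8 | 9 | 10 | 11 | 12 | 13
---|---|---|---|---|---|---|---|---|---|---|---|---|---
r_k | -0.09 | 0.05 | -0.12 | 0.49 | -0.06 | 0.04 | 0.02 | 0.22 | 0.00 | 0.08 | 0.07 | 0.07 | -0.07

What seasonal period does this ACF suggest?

4

The largest autocorrelation is r_4 = 0.49, with a weaker echo at lag 8 (0.22); the remaining lags stay at or below 0.08.
The dominant spike at lag 4 indicates a seasonal period of 4.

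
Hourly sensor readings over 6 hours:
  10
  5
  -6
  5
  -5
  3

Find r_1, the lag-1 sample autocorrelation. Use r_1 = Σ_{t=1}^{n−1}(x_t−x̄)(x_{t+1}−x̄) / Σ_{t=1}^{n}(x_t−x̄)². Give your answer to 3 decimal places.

-0.265

Mean x̄ = (10 + 5 − 6 + 5 − 5 + 3)/6 = 2.0000
Σ(x_t−x̄)(x_{t+1}−x̄) = (24.0000) + (-24.0000) + (-24.0000) + (-21.0000) + (-7.0000) = -52.0000
Denominator Σ(x_t−x̄)² = 196.0000
r_1 = -52.0000 / 196.0000 = -0.265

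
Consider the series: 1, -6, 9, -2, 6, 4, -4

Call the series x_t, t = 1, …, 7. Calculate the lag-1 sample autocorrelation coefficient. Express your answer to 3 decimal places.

-0.530

Mean x̄ = (1 − 6 + 9 − 2 + 6 + 4 − 4)/7 = 1.1429
Σ(x_t−x̄)(x_{t+1}−x̄) = (1.0204) + (-56.1224) + (-24.6939) + (-15.2653) + (13.8776) + (-14.6939) = -95.8776
Denominator Σ(x_t−x̄)² = 180.8571
r_1 = -95.8776 / 180.8571 = -0.530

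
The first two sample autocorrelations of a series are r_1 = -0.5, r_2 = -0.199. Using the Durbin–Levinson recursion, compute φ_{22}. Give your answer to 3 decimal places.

-0.599

φ_{22} = (r_2 − r_1²) / (1 − r_1²)
r_1² = (-0.5)² = 0.25
Numerator = -0.199 − 0.2500 = -0.4490; denominator = 1 − 0.2500 = 0.7500
φ_{22} = -0.4490 / 0.7500 = -0.599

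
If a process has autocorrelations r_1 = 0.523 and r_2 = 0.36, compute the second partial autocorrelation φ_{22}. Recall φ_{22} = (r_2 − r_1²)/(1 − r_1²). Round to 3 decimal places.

φ_{22} = (r_2 − r_1²) / (1 − r_1²)
r_1² = (0.523)² = 0.273529
Numerator = 0.36 − 0.2735 = 0.0865; denominator = 1 − 0.2735 = 0.7265
φ_{22} = 0.0865 / 0.7265 = 0.119

0.119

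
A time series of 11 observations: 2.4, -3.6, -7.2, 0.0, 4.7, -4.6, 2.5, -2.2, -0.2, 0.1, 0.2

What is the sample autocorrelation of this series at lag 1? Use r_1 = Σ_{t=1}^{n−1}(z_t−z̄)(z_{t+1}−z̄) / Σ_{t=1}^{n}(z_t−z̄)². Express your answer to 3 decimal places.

Mean z̄ = (2.4 − 3.6 − 7.2 + 0.0 + 4.7 − 4.6 + 2.5 − 2.2 − 0.2 + 0.1 + 0.2)/11 = -0.7182
Numerator Σ_{t=1}^{10}(z_t−z̄)(z_{t+1}−z̄) = -28.9567
Denominator Σ(z_t−z̄)² = 119.3164
r_1 = -28.9567 / 119.3164 = -0.243

-0.243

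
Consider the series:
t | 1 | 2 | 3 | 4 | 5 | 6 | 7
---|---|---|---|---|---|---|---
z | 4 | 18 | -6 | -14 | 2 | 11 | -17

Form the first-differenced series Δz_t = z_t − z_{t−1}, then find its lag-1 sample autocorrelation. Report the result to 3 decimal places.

First differences Δz: 14, -24, -8, 16, 9, -28
Mean of differences = -3.5000
Numerator Σ(Δz_t−Δz̄)(Δz_{t+1}−Δz̄) = -416.7500
Denominator Σ(Δz_t−Δz̄)² = 1883.5000
r_1(Δz) = -416.7500 / 1883.5000 = -0.221

-0.221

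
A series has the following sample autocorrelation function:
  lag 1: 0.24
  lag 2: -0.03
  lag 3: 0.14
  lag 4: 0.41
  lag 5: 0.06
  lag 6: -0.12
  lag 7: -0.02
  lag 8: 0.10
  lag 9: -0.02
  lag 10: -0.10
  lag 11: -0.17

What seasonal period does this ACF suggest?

4

The largest autocorrelation is r_4 = 0.41; the remaining lags stay at or below 0.24.
The dominant spike at lag 4 indicates a seasonal period of 4.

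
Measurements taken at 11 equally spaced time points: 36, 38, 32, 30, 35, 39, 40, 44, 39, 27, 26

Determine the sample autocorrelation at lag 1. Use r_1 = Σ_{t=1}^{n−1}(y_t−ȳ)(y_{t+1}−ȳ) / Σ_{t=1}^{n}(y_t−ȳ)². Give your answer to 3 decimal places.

0.456

Mean ȳ = (36 + 38 + 32 + 30 + 35 + 39 + 40 + 44 + 39 + 27 + 26)/11 = 35.0909
Numerator Σ_{t=1}^{10}(y_t−ȳ)(y_{t+1}−ȳ) = 149.1736
Denominator Σ(y_t−ȳ)² = 326.9091
r_1 = 149.1736 / 326.9091 = 0.456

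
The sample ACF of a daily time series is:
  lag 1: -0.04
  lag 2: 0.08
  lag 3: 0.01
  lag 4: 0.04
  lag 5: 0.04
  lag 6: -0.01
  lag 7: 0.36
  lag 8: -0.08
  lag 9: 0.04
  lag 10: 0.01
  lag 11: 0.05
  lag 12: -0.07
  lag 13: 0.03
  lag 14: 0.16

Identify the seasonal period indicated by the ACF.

7

The largest autocorrelation is r_7 = 0.36, with a weaker echo at lag 14 (0.16); the remaining lags stay at or below 0.08.
The dominant spike at lag 7 indicates a seasonal period of 7.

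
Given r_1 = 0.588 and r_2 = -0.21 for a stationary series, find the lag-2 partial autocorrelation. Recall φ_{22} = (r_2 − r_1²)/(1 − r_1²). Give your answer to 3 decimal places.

φ_{22} = (r_2 − r_1²) / (1 − r_1²)
r_1² = (0.588)² = 0.345744
Numerator = -0.21 − 0.3457 = -0.5557; denominator = 1 − 0.3457 = 0.6543
φ_{22} = -0.5557 / 0.6543 = -0.849

-0.849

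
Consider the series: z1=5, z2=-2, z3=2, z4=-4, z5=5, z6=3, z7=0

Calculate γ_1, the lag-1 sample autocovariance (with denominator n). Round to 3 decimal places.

Mean z̄ = (5 − 2 + 2 − 4 + 5 + 3 + 0)/7 = 1.2857
Σ_{t=1}^{6}(z_t−z̄)(z_{t+1}−z̄) = -33.7959
γ_1 = -33.7959 / 7 = -4.828

-4.828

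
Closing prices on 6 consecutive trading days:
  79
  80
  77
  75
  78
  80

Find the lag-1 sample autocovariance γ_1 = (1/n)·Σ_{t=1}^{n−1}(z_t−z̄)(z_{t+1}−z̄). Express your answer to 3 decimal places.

Mean z̄ = (79 + 80 + 77 + 75 + 78 + 80)/6 = 78.1667
Deviations: 0.8333, 1.8333, -1.1667, -3.1667, -0.1667, 1.8333
Σ_{t=1}^{5}(z_t−z̄)(z_{t+1}−z̄) = 3.3056
γ_1 = 3.3056 / 6 = 0.551

0.551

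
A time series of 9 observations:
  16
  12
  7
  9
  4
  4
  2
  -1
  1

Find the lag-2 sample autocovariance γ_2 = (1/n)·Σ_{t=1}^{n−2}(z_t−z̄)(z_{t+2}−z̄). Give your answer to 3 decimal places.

6.889

Mean z̄ = (16 + 12 + 7 + 9 + 4 + 4 + 2 − 1 + 1)/9 = 6.0000
Σ_{t=1}^{7}(z_t−z̄)(z_{t+2}−z̄) = 62.0000
γ_2 = 62.0000 / 9 = 6.889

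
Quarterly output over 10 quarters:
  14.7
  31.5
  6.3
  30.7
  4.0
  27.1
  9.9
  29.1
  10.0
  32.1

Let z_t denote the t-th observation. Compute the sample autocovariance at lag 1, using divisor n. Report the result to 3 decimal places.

-103.097

Mean z̄ = (14.7 + 31.5 + 6.3 + 30.7 + 4.0 + 27.1 + 9.9 + 29.1 + 10.0 + 32.1)/10 = 19.5400
Σ_{t=1}^{9}(z_t−z̄)(z_{t+1}−z̄) = -1030.9656
γ_1 = -1030.9656 / 10 = -103.097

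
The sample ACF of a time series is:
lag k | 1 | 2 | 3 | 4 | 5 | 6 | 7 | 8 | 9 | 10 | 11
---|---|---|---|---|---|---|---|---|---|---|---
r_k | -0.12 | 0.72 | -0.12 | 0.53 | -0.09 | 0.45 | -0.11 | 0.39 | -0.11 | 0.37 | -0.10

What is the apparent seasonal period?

The largest autocorrelation is r_2 = 0.72, with weaker echoes at lags 4 (0.53), 6 (0.45), 8 (0.39) and 10 (0.37); the remaining lags stay at or below -0.09.
The dominant spike at lag 2 indicates a seasonal period of 2.

2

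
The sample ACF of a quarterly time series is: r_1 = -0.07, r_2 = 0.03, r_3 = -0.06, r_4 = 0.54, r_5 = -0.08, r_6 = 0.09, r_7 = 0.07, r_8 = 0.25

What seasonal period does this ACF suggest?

4

The largest autocorrelation is r_4 = 0.54, with a weaker echo at lag 8 (0.25); the remaining lags stay at or below 0.09.
The dominant spike at lag 4 indicates a seasonal period of 4.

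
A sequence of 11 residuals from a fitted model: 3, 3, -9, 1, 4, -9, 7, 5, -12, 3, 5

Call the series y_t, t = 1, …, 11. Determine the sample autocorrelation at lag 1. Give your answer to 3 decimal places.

-0.373

Mean ȳ = (3 + 3 − 9 + 1 + 4 − 9 + 7 + 5 − 12 + 3 + 5)/11 = 0.0909
Numerator Σ_{t=1}^{10}(y_t−ȳ)(y_{t+1}−ȳ) = -167.3719
Denominator Σ(y_t−ȳ)² = 448.9091
r_1 = -167.3719 / 448.9091 = -0.373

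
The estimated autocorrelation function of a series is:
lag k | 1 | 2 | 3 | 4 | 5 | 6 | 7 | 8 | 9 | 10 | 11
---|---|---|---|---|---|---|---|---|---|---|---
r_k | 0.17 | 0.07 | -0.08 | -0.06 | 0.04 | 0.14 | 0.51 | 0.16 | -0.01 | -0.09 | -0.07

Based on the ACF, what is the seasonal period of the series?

The largest autocorrelation is r_7 = 0.51; the remaining lags stay at or below 0.17.
The dominant spike at lag 7 indicates a seasonal period of 7.

7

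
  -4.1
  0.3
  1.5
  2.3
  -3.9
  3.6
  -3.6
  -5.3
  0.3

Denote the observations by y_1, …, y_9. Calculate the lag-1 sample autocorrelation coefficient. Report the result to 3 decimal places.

Mean ȳ = (-4.1 + 0.3 + 1.5 + 2.3 − 3.9 + 3.6 − 3.6 − 5.3 + 0.3)/9 = -0.9889
Numerator Σ_{t=1}^{8}(y_t−ȳ)(y_{t+1}−ȳ) = -21.8312
Denominator Σ(y_t−ȳ)² = 84.9489
r_1 = -21.8312 / 84.9489 = -0.257

-0.257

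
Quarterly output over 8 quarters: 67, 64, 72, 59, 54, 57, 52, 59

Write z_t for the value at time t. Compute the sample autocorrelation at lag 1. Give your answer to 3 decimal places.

0.380

Mean z̄ = (67 + 64 + 72 + 59 + 54 + 57 + 52 + 59)/8 = 60.5000
Σ(z_t−z̄)(z_{t+1}−z̄) = (22.7500) + (40.2500) + (-17.2500) + (9.7500) + (22.7500) + (29.7500) + (12.7500) = 120.7500
Denominator Σ(z_t−z̄)² = 318.0000
r_1 = 120.7500 / 318.0000 = 0.380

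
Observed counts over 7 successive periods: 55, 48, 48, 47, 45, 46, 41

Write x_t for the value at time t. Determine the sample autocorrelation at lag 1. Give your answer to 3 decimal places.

Mean x̄ = (55 + 48 + 48 + 47 + 45 + 46 + 41)/7 = 47.1429
Deviations from mean: 7.8571, 0.8571, 0.8571, -0.1429, -2.1429, -1.1429, -6.1429
Σ(x_t−x̄)(x_{t+1}−x̄) = (6.7347) + (0.7347) + (-0.1224) + (0.3061) + (2.4490) + (7.0204) = 17.1224
Denominator Σ(x_t−x̄)² = 106.8571
r_1 = 17.1224 / 106.8571 = 0.160

0.160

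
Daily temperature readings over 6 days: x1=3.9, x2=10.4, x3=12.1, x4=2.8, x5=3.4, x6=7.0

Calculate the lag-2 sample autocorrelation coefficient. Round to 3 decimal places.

Mean x̄ = (3.9 + 10.4 + 12.1 + 2.8 + 3.4 + 7.0)/6 = 6.6000
Σ(x_t−x̄)(x_{t+2}−x̄) = (-14.8500) + (-14.4400) + (-17.6000) + (-1.5200) = -48.4100
Denominator Σ(x_t−x̄)² = 76.8200
r_2 = -48.4100 / 76.8200 = -0.630

-0.630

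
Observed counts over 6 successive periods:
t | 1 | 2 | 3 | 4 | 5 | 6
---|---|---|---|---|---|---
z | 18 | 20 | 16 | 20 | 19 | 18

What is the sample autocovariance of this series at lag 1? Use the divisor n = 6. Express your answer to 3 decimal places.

Mean z̄ = (18 + 20 + 16 + 20 + 19 + 18)/6 = 18.5000
Deviations: -0.5000, 1.5000, -2.5000, 1.5000, 0.5000, -0.5000
Σ_{t=1}^{5}(z_t−z̄)(z_{t+1}−z̄) = -7.7500
γ_1 = -7.7500 / 6 = -1.292

-1.292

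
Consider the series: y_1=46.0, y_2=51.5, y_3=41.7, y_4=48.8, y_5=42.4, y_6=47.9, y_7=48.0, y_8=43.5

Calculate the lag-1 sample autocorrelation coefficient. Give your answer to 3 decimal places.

Mean ȳ = (46.0 + 51.5 + 41.7 + 48.8 + 42.4 + 47.9 + 48.0 + 43.5)/8 = 46.2250
Numerator Σ_{t=1}^{7}(y_t−ȳ)(y_{t+1}−ȳ) = -54.8281
Denominator Σ(y_t−ȳ)² = 82.9950
r_1 = -54.8281 / 82.9950 = -0.661

-0.661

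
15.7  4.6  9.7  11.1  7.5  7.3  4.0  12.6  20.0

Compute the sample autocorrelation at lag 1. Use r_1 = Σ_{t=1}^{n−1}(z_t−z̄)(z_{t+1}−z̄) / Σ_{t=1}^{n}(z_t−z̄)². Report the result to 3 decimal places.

0.022

Mean z̄ = (15.7 + 4.6 + 9.7 + 11.1 + 7.5 + 7.3 + 4.0 + 12.6 + 20.0)/9 = 10.2778
Numerator Σ_{t=1}^{8}(z_t−z̄)(z_{t+1}−z̄) = 4.6995
Denominator Σ(z_t−z̄)² = 218.5556
r_1 = 4.6995 / 218.5556 = 0.022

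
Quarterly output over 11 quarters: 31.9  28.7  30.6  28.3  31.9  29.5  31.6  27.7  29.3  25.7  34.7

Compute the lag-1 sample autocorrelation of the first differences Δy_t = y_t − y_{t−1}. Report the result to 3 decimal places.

First differences Δy: -3.2, 1.9, -2.3, 3.6, -2.4, 2.1, -3.9, 1.6, -3.6, 9.0
Mean of differences = 0.2800
Numerator Σ(Δy_t−Δȳ)(Δy_{t+1}−Δȳ) = -84.2384
Denominator Σ(Δy_t−Δȳ)² = 153.2160
r_1(Δy) = -84.2384 / 153.2160 = -0.550

-0.550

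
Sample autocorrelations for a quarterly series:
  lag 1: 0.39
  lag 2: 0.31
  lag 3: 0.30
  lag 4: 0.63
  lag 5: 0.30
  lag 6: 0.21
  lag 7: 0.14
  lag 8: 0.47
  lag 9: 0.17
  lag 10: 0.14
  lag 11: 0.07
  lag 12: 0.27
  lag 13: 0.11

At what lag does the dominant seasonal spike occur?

4

The largest autocorrelation is r_4 = 0.63, with a weaker echo at lag 8 (0.47); the remaining lags stay at or below 0.39. The elevated value at lag 1 (0.39), dropping to 0.31 at lag 2, reflects decaying short-term dependence rather than seasonality.
The dominant spike at lag 4 indicates a seasonal period of 4.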